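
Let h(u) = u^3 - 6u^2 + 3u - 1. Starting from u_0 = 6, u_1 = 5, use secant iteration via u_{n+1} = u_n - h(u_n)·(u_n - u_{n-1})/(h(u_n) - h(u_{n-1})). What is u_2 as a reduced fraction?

151/28

h(6) = 17, h(5) = -11. u_2 = 5 - (-11)·(5 - 6)/((-11) - 17) = 151/28.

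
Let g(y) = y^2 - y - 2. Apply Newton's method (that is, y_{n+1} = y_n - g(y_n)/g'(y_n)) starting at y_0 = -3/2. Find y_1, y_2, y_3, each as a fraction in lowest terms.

g'(y) = 2y - 1.
g(-3/2) = 7/4, g'(-3/2) = -4, so y_1 = (-3/2) - (7/4)/(-4) = -17/16.
g(-17/16) = 49/256, g'(-17/16) = -25/8, so y_2 = (-17/16) - (49/256)/(-25/8) = -801/800.
g(-801/800) = 2401/640000, g'(-801/800) = -1201/400, so y_3 = (-801/800) - (2401/640000)/(-1201/400) = -1921601/1921600.

y_1 = -17/16, y_2 = -801/800, y_3 = -1921601/1921600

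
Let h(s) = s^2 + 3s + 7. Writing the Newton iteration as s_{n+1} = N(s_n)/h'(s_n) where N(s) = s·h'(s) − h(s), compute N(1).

h'(s) = 2s + 3.
N(s) = s·h'(s) − h(s) = s·(2s + 3) − (s^2 + 3s + 7) = s^2 − 7.
N(1) = −6.

−6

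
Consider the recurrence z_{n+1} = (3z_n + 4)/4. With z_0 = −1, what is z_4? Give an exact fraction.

619/256

z_1 = (3·(−1) + 4)/4 = 1/4.
z_2 = (3·(1/4) + 4)/4 = 19/16.
z_3 = (3·(19/16) + 4)/4 = 121/64.
z_4 = (3·(121/64) + 4)/4 = 619/256.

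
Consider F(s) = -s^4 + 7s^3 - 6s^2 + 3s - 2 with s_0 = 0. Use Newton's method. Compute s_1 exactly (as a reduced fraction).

F'(s) = -4s^3 + 21s^2 - 12s + 3.
F(0) = -2, F'(0) = 3, so s_1 = 0 - (-2)/3 = 2/3.

2/3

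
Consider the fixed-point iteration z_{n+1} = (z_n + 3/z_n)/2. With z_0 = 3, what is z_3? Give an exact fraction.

z_1 = (3 + 3/3)/2 = 2.
z_2 = (2 + 3/2)/2 = 7/4.
z_3 = (7/4 + 3/(7/4))/2 = 97/56.

97/56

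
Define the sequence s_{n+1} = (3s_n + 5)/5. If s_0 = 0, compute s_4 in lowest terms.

272/125

s_1 = (3·0 + 5)/5 = 1.
s_2 = (3·1 + 5)/5 = 8/5.
s_3 = (3·(8/5) + 5)/5 = 49/25.
s_4 = (3·(49/25) + 5)/5 = 272/125.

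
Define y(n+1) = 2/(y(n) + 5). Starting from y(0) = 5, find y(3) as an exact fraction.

13/35

y(1) = 2/(5 + 5) = 1/5.
y(2) = 2/(1/5 + 5) = 5/13.
y(3) = 2/(5/13 + 5) = 13/35.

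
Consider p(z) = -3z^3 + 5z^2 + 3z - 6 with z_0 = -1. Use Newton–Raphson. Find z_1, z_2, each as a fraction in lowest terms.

p'(z) = -9z^2 + 10z + 3.
p(-1) = -1, p'(-1) = -16, so z_1 = (-1) - (-1)/(-16) = -17/16.
p(-17/16) = 227/4096, p'(-17/16) = -4553/256, so z_2 = (-17/16) - (227/4096)/(-4553/256) = -38587/36424.

z_1 = -17/16, z_2 = -38587/36424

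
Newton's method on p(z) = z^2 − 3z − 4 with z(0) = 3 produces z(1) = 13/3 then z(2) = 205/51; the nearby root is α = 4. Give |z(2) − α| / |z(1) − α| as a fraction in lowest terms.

z(1) − α = 13/3 − 4 = 1/3, so |z(1) − α| = 1/3.
z(2) − α = 205/51 − 4 = 1/51, so |z(2) − α| = 1/51.
Ratio = (1/51) / (1/3) = 1/17.

1/17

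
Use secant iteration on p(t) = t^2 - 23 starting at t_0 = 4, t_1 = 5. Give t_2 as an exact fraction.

43/9

p(4) = -7, p(5) = 2. t_2 = 5 - 2·(5 - 4)/(2 - (-7)) = 43/9.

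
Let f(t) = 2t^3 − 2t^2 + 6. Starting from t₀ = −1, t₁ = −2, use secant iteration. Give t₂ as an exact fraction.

−11/10

f(−1) = 2, f(−2) = −18. t₂ = (−2) − (−18)·((−2) − (−1))/((−18) − 2) = −11/10.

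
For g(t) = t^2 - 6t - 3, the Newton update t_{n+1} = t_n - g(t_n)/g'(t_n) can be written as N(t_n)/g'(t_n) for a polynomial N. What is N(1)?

g'(t) = 2t - 6.
N(t) = t·g'(t) - g(t) = t·(2t - 6) - (t^2 - 6t - 3) = t^2 + 3.
N(1) = 4.

4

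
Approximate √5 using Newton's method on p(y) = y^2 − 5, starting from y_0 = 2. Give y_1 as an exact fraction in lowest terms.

9/4

p'(y) = 2y.
p(2) = −1, p'(2) = 4, so y_1 = 2 − (−1)/4 = 9/4.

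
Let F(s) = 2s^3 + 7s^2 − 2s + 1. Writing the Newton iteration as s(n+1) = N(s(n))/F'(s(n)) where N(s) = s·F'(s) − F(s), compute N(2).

59

F'(s) = 6s^2 + 14s − 2.
N(s) = s·F'(s) − F(s) = s·(6s^2 + 14s − 2) − (2s^3 + 7s^2 − 2s + 1) = 4s^3 + 7s^2 − 1.
N(2) = 59.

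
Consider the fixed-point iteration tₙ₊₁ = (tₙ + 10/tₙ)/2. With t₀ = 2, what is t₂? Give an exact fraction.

89/28

t₁ = (2 + 10/2)/2 = 7/2.
t₂ = (7/2 + 10/(7/2))/2 = 89/28.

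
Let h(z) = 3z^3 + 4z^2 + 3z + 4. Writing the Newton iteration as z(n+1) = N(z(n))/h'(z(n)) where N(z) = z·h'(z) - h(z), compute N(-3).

-130

h'(z) = 9z^2 + 8z + 3.
N(z) = z·h'(z) - h(z) = z·(9z^2 + 8z + 3) - (3z^3 + 4z^2 + 3z + 4) = 6z^3 + 4z^2 - 4.
N(-3) = -130.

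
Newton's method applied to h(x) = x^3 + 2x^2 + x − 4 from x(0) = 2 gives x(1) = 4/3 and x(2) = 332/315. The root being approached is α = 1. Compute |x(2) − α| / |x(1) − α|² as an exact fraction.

17/35

x(1) − α = 4/3 − 1 = 1/3, so |x(1) − α| = 1/3.
x(2) − α = 332/315 − 1 = 17/315, so |x(2) − α| = 17/315.
|x(1) − α|² = 1/9.
Ratio = (17/315) / (1/9) = 17/35.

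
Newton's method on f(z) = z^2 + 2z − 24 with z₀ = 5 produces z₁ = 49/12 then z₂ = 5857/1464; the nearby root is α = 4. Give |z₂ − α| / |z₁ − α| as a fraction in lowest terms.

z₁ − α = 49/12 − 4 = 1/12, so |z₁ − α| = 1/12.
z₂ − α = 5857/1464 − 4 = 1/1464, so |z₂ − α| = 1/1464.
Ratio = (1/1464) / (1/12) = 1/122.

1/122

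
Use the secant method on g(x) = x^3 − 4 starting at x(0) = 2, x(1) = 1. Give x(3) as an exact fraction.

122/73

g(2) = 4, g(1) = −3. x(2) = 1 − (−3)·(1 − 2)/((−3) − 4) = 10/7.
g(1) = −3, g(10/7) = −372/343. x(3) = (10/7) − (−372/343)·((10/7) − 1)/((−372/343) − (−3)) = 122/73.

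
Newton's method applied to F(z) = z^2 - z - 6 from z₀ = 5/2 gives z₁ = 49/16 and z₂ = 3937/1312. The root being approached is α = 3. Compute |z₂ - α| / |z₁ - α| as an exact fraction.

1/82

z₁ - α = 49/16 - 3 = 1/16, so |z₁ - α| = 1/16.
z₂ - α = 3937/1312 - 3 = 1/1312, so |z₂ - α| = 1/1312.
Ratio = (1/1312) / (1/16) = 1/82.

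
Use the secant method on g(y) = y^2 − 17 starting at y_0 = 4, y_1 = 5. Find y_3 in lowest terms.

169/41

g(4) = −1, g(5) = 8. y_2 = 5 − 8·(5 − 4)/(8 − (−1)) = 37/9.
g(5) = 8, g(37/9) = −8/81. y_3 = (37/9) − (−8/81)·((37/9) − 5)/((−8/81) − 8) = 169/41.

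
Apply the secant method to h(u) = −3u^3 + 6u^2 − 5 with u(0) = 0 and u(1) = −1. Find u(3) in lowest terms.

−295/403

h(0) = −5, h(−1) = 4. u(2) = (−1) − 4·((−1) − 0)/(4 − (−5)) = −5/9.
h(−1) = 4, h(−5/9) = −640/243. u(3) = (−5/9) − (−640/243)·((−5/9) − (−1))/((−640/243) − 4) = −295/403.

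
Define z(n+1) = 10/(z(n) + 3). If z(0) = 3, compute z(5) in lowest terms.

890/447

z(1) = 10/(3 + 3) = 5/3.
z(2) = 10/(5/3 + 3) = 15/7.
z(3) = 10/(15/7 + 3) = 35/18.
z(4) = 10/(35/18 + 3) = 180/89.
z(5) = 10/(180/89 + 3) = 890/447.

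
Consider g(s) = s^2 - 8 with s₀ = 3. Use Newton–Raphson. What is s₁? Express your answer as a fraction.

17/6

g'(s) = 2s.
g(3) = 1, g'(3) = 6, so s₁ = 3 - 1/6 = 17/6.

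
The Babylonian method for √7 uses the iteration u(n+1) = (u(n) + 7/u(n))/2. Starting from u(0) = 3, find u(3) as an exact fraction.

u(1) = (3 + 7/3)/2 = 8/3.
u(2) = (8/3 + 7/(8/3))/2 = 127/48.
u(3) = (127/48 + 7/(127/48))/2 = 32257/12192.

32257/12192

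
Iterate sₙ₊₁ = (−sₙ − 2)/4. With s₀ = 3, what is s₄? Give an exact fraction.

s₁ = (−3 − 2)/4 = −5/4.
s₂ = (−(−5/4) − 2)/4 = −3/16.
s₃ = (−(−3/16) − 2)/4 = −29/64.
s₄ = (−(−29/64) − 2)/4 = −99/256.

−99/256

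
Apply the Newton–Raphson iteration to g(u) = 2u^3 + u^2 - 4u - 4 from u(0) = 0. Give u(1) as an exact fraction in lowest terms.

g'(u) = 6u^2 + 2u - 4.
g(0) = -4, g'(0) = -4, so u(1) = 0 - (-4)/(-4) = -1.

-1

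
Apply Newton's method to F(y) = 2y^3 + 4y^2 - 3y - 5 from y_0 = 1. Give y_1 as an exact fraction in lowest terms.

F'(y) = 6y^2 + 8y - 3.
F(1) = -2, F'(1) = 11, so y_1 = 1 - (-2)/11 = 13/11.

13/11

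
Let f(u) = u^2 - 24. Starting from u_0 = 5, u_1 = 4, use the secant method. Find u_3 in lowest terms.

49/10

f(5) = 1, f(4) = -8. u_2 = 4 - (-8)·(4 - 5)/((-8) - 1) = 44/9.
f(4) = -8, f(44/9) = -8/81. u_3 = (44/9) - (-8/81)·((44/9) - 4)/((-8/81) - (-8)) = 49/10.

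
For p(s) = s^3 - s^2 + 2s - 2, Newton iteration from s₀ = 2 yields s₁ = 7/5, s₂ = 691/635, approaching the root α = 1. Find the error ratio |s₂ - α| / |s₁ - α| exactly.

s₁ - α = 7/5 - 1 = 2/5, so |s₁ - α| = 2/5.
s₂ - α = 691/635 - 1 = 56/635, so |s₂ - α| = 56/635.
Ratio = (56/635) / (2/5) = 28/127.

28/127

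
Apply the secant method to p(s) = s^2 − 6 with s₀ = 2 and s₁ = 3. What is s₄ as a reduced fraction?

267/109

p(2) = −2, p(3) = 3. s₂ = 3 − 3·(3 − 2)/(3 − (−2)) = 12/5.
p(3) = 3, p(12/5) = −6/25. s₃ = (12/5) − (−6/25)·((12/5) − 3)/((−6/25) − 3) = 22/9.
p(12/5) = −6/25, p(22/9) = −2/81. s₄ = (22/9) − (−2/81)·((22/9) − (12/5))/((−2/81) − (−6/25)) = 267/109.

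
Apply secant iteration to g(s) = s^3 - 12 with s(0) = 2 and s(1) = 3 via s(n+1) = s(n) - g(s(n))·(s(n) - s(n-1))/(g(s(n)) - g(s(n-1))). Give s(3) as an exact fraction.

g(2) = -4, g(3) = 15. s(2) = 3 - 15·(3 - 2)/(15 - (-4)) = 42/19.
g(3) = 15, g(42/19) = -8220/6859. s(3) = (42/19) - (-8220/6859)·((42/19) - 3)/((-8220/6859) - 15) = 5602/2469.

5602/2469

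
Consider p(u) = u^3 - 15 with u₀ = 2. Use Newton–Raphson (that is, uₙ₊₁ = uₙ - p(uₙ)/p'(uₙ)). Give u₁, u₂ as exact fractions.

u₁ = 31/12, u₂ = 42751/17298

p'(u) = 3u^2.
p(2) = -7, p'(2) = 12, so u₁ = 2 - (-7)/12 = 31/12.
p(31/12) = 3871/1728, p'(31/12) = 961/48, so u₂ = (31/12) - (3871/1728)/(961/48) = 42751/17298.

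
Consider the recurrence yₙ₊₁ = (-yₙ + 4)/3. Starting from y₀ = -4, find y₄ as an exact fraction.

y₁ = (-(-4) + 4)/3 = 8/3.
y₂ = (-(8/3) + 4)/3 = 4/9.
y₃ = (-(4/9) + 4)/3 = 32/27.
y₄ = (-(32/27) + 4)/3 = 76/81.

76/81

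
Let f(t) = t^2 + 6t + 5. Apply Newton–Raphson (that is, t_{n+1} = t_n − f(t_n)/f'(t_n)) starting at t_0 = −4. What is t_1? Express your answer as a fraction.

f'(t) = 2t + 6.
f(−4) = −3, f'(−4) = −2, so t_1 = (−4) − (−3)/(−2) = −11/2.

−11/2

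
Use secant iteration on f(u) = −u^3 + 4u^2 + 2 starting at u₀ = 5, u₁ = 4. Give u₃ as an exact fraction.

21433/5202

f(5) = −23, f(4) = 2. u₂ = 4 − 2·(4 − 5)/(2 − (−23)) = 102/25.
f(4) = 2, f(102/25) = 10442/15625. u₃ = (102/25) − (10442/15625)·((102/25) − 4)/((10442/15625) − 2) = 21433/5202.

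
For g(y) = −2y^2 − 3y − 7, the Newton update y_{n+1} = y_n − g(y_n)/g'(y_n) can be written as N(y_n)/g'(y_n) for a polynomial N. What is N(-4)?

g'(y) = −4y − 3.
N(y) = y·g'(y) − g(y) = y·(−4y − 3) − (−2y^2 − 3y − 7) = −2y^2 + 7.
N(-4) = −25.

−25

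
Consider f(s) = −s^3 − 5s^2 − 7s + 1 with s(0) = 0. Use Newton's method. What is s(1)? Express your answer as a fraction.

1/7

f'(s) = −3s^2 − 10s − 7.
f(0) = 1, f'(0) = −7, so s(1) = 0 − 1/(−7) = 1/7.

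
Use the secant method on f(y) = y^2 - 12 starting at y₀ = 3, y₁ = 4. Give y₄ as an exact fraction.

724/209

f(3) = -3, f(4) = 4. y₂ = 4 - 4·(4 - 3)/(4 - (-3)) = 24/7.
f(4) = 4, f(24/7) = -12/49. y₃ = (24/7) - (-12/49)·((24/7) - 4)/((-12/49) - 4) = 45/13.
f(24/7) = -12/49, f(45/13) = -3/169. y₄ = (45/13) - (-3/169)·((45/13) - (24/7))/((-3/169) - (-12/49)) = 724/209.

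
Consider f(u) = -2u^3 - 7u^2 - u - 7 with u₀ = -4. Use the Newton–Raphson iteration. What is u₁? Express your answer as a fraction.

f'(u) = -6u^2 - 14u - 1.
f(-4) = 13, f'(-4) = -41, so u₁ = (-4) - 13/(-41) = -151/41.

-151/41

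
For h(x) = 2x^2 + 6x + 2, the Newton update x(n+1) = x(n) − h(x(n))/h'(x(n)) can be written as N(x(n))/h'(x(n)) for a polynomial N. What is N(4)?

30

h'(x) = 4x + 6.
N(x) = x·h'(x) − h(x) = x·(4x + 6) − (2x^2 + 6x + 2) = 2x^2 − 2.
N(4) = 30.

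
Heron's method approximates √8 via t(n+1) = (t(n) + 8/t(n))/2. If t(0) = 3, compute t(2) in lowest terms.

t(1) = (3 + 8/3)/2 = 17/6.
t(2) = (17/6 + 8/(17/6))/2 = 577/204.

577/204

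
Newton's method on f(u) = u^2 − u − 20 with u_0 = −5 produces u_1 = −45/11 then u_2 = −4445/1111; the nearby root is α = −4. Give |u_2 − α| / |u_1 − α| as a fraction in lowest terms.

1/101

u_1 − α = −45/11 − (−4) = −45/11 + 4 = −1/11, so |u_1 − α| = 1/11.
u_2 − α = −4445/1111 − (−4) = −4445/1111 + 4 = −1/1111, so |u_2 − α| = 1/1111.
Ratio = (1/1111) / (1/11) = 1/101.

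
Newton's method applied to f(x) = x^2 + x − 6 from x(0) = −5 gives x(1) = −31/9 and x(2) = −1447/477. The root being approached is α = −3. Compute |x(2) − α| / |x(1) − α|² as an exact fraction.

x(1) − α = −31/9 − (−3) = −31/9 + 3 = −4/9, so |x(1) − α| = 4/9.
x(2) − α = −1447/477 − (−3) = −1447/477 + 3 = −16/477, so |x(2) − α| = 16/477.
|x(1) − α|² = 16/81.
Ratio = (16/477) / (16/81) = 9/53.

9/53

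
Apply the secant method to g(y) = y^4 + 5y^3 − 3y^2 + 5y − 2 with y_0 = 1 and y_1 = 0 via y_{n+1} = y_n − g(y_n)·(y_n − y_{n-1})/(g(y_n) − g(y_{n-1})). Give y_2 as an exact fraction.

1/4

g(1) = 6, g(0) = −2. y_2 = 0 − (−2)·(0 − 1)/((−2) − 6) = 1/4.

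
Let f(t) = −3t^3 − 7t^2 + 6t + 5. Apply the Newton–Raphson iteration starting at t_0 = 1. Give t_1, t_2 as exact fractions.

f'(t) = −9t^2 − 14t + 6.
f(1) = 1, f'(1) = −17, so t_1 = 1 − 1/(−17) = 18/17.
f(18/17) = −275/4913, f'(18/17) = −5466/289, so t_2 = (18/17) − (−275/4913)/(−5466/289) = 98113/92922.

t_1 = 18/17, t_2 = 98113/92922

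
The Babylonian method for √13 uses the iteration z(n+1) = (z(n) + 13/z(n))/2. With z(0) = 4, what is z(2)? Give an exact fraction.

z(1) = (4 + 13/4)/2 = 29/8.
z(2) = (29/8 + 13/(29/8))/2 = 1673/464.

1673/464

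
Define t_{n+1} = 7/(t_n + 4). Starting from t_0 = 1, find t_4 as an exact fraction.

t_1 = 7/(1 + 4) = 7/5.
t_2 = 7/(7/5 + 4) = 35/27.
t_3 = 7/(35/27 + 4) = 189/143.
t_4 = 7/(189/143 + 4) = 1001/761.

1001/761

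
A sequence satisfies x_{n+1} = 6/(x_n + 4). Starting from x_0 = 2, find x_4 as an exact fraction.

78/67

x_1 = 6/(2 + 4) = 1.
x_2 = 6/(1 + 4) = 6/5.
x_3 = 6/(6/5 + 4) = 15/13.
x_4 = 6/(15/13 + 4) = 78/67.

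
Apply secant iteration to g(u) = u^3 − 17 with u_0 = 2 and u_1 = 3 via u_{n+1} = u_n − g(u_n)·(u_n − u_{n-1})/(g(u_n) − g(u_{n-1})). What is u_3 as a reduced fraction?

g(2) = −9, g(3) = 10. u_2 = 3 − 10·(3 − 2)/(10 − (−9)) = 47/19.
g(3) = 10, g(47/19) = −12780/6859. u_3 = (47/19) − (−12780/6859)·((47/19) − 3)/((−12780/6859) − 10) = 20801/8137.

20801/8137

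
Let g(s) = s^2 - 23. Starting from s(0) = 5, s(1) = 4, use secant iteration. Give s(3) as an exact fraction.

379/79

g(5) = 2, g(4) = -7. s(2) = 4 - (-7)·(4 - 5)/((-7) - 2) = 43/9.
g(4) = -7, g(43/9) = -14/81. s(3) = (43/9) - (-14/81)·((43/9) - 4)/((-14/81) - (-7)) = 379/79.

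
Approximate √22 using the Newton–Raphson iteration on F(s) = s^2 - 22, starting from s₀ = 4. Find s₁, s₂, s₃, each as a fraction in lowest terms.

s₁ = 19/4, s₂ = 713/152, s₃ = 1016657/216752

F'(s) = 2s.
F(4) = -6, F'(4) = 8, so s₁ = 4 - (-6)/8 = 19/4.
F(19/4) = 9/16, F'(19/4) = 19/2, so s₂ = (19/4) - (9/16)/(19/2) = 713/152.
F(713/152) = 81/23104, F'(713/152) = 713/76, so s₃ = (713/152) - (81/23104)/(713/76) = 1016657/216752.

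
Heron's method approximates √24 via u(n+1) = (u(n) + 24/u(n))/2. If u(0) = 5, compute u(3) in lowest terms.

u(1) = (5 + 24/5)/2 = 49/10.
u(2) = (49/10 + 24/(49/10))/2 = 4801/980.
u(3) = (4801/980 + 24/(4801/980))/2 = 46099201/9409960.

46099201/9409960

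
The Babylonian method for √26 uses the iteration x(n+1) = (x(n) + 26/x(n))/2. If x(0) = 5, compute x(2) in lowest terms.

5201/1020

x(1) = (5 + 26/5)/2 = 51/10.
x(2) = (51/10 + 26/(51/10))/2 = 5201/1020.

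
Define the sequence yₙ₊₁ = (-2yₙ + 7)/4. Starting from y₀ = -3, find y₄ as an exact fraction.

y₁ = (-2·(-3) + 7)/4 = 13/4.
y₂ = (-2·(13/4) + 7)/4 = 1/8.
y₃ = (-2·(1/8) + 7)/4 = 27/16.
y₄ = (-2·(27/16) + 7)/4 = 29/32.

29/32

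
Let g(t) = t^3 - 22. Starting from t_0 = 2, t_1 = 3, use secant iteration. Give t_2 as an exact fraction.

g(2) = -14, g(3) = 5. t_2 = 3 - 5·(3 - 2)/(5 - (-14)) = 52/19.

52/19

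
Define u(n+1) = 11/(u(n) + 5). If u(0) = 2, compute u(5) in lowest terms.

u(1) = 11/(2 + 5) = 11/7.
u(2) = 11/(11/7 + 5) = 77/46.
u(3) = 11/(77/46 + 5) = 506/307.
u(4) = 11/(506/307 + 5) = 3377/2041.
u(5) = 11/(3377/2041 + 5) = 22451/13582.

22451/13582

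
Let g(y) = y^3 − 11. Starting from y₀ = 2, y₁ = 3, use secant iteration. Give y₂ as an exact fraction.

41/19

g(2) = −3, g(3) = 16. y₂ = 3 − 16·(3 − 2)/(16 − (−3)) = 41/19.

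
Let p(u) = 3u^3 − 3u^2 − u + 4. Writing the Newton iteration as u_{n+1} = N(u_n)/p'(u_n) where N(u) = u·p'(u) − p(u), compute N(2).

32

p'(u) = 9u^2 − 6u − 1.
N(u) = u·p'(u) − p(u) = u·(9u^2 − 6u − 1) − (3u^3 − 3u^2 − u + 4) = 6u^3 − 3u^2 − 4.
N(2) = 32.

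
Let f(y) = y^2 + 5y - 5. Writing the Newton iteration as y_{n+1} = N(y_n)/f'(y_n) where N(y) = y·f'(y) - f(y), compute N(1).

f'(y) = 2y + 5.
N(y) = y·f'(y) - f(y) = y·(2y + 5) - (y^2 + 5y - 5) = y^2 + 5.
N(1) = 6.

6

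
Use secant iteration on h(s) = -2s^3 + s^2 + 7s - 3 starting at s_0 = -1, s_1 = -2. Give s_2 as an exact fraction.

-17/10

h(-1) = -7, h(-2) = 3. s_2 = (-2) - 3·((-2) - (-1))/(3 - (-7)) = -17/10.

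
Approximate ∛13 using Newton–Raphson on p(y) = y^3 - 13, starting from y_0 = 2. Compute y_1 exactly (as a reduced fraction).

p'(y) = 3y^2.
p(2) = -5, p'(2) = 12, so y_1 = 2 - (-5)/12 = 29/12.

29/12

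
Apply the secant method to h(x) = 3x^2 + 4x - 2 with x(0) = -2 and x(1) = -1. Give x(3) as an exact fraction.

h(-2) = 2, h(-1) = -3. x(2) = (-1) - (-3)·((-1) - (-2))/((-3) - 2) = -8/5.
h(-1) = -3, h(-8/5) = -18/25. x(3) = (-8/5) - (-18/25)·((-8/5) - (-1))/((-18/25) - (-3)) = -34/19.

-34/19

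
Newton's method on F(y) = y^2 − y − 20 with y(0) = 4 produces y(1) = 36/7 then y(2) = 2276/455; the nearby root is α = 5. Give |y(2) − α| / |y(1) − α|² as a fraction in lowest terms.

7/65

y(1) − α = 36/7 − 5 = 1/7, so |y(1) − α| = 1/7.
y(2) − α = 2276/455 − 5 = 1/455, so |y(2) − α| = 1/455.
|y(1) − α|² = 1/49.
Ratio = (1/455) / (1/49) = 7/65.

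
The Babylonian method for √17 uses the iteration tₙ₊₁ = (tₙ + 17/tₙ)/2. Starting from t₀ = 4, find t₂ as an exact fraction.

2177/528

t₁ = (4 + 17/4)/2 = 33/8.
t₂ = (33/8 + 17/(33/8))/2 = 2177/528.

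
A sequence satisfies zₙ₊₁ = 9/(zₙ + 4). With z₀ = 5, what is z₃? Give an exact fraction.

45/29

z₁ = 9/(5 + 4) = 1.
z₂ = 9/(1 + 4) = 9/5.
z₃ = 9/(9/5 + 4) = 45/29.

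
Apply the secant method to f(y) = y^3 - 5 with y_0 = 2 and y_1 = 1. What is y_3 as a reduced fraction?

f(2) = 3, f(1) = -4. y_2 = 1 - (-4)·(1 - 2)/((-4) - 3) = 11/7.
f(1) = -4, f(11/7) = -384/343. y_3 = (11/7) - (-384/343)·((11/7) - 1)/((-384/343) - (-4)) = 443/247.

443/247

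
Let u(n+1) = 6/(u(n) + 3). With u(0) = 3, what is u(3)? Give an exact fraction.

u(1) = 6/(3 + 3) = 1.
u(2) = 6/(1 + 3) = 3/2.
u(3) = 6/(3/2 + 3) = 4/3.

4/3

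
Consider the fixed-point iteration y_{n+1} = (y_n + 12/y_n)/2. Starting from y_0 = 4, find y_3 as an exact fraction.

y_1 = (4 + 12/4)/2 = 7/2.
y_2 = (7/2 + 12/(7/2))/2 = 97/28.
y_3 = (97/28 + 12/(97/28))/2 = 18817/5432.

18817/5432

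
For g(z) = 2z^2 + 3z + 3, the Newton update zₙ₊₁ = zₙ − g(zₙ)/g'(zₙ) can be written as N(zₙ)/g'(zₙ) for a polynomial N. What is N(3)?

15

g'(z) = 4z + 3.
N(z) = z·g'(z) − g(z) = z·(4z + 3) − (2z^2 + 3z + 3) = 2z^2 − 3.
N(3) = 15.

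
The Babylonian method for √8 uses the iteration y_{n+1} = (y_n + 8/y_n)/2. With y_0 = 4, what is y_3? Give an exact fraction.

y_1 = (4 + 8/4)/2 = 3.
y_2 = (3 + 8/3)/2 = 17/6.
y_3 = (17/6 + 8/(17/6))/2 = 577/204.

577/204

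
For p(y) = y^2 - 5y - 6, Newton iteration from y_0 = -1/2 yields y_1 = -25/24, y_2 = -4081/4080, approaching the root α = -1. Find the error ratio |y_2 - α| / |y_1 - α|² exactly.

12/85

y_1 - α = -25/24 - (-1) = -25/24 + 1 = -1/24, so |y_1 - α| = 1/24.
y_2 - α = -4081/4080 - (-1) = -4081/4080 + 1 = -1/4080, so |y_2 - α| = 1/4080.
|y_1 - α|² = 1/576.
Ratio = (1/4080) / (1/576) = 12/85.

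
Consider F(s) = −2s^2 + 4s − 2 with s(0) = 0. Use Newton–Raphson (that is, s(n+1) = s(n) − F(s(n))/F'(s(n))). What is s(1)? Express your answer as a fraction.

1/2

F'(s) = −4s + 4.
F(0) = −2, F'(0) = 4, so s(1) = 0 − (−2)/4 = 1/2.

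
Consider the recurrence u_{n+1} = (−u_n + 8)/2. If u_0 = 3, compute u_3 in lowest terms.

u_1 = (−3 + 8)/2 = 5/2.
u_2 = (−(5/2) + 8)/2 = 11/4.
u_3 = (−(11/4) + 8)/2 = 21/8.

21/8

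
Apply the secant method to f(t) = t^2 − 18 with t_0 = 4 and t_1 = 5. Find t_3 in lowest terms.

f(4) = −2, f(5) = 7. t_2 = 5 − 7·(5 − 4)/(7 − (−2)) = 38/9.
f(5) = 7, f(38/9) = −14/81. t_3 = (38/9) − (−14/81)·((38/9) − 5)/((−14/81) − 7) = 352/83.

352/83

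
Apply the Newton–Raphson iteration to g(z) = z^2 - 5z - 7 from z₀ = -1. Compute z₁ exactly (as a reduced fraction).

-8/7

g'(z) = 2z - 5.
g(-1) = -1, g'(-1) = -7, so z₁ = (-1) - (-1)/(-7) = -8/7.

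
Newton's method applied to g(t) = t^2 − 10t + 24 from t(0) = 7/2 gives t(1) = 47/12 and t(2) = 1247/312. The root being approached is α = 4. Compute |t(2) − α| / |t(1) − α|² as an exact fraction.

6/13

t(1) − α = 47/12 − 4 = −1/12, so |t(1) − α| = 1/12.
t(2) − α = 1247/312 − 4 = −1/312, so |t(2) − α| = 1/312.
|t(1) − α|² = 1/144.
Ratio = (1/312) / (1/144) = 6/13.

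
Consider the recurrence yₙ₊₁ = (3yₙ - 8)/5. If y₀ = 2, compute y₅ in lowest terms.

y₁ = (3·2 - 8)/5 = -2/5.
y₂ = (3·(-2/5) - 8)/5 = -46/25.
y₃ = (3·(-46/25) - 8)/5 = -338/125.
y₄ = (3·(-338/125) - 8)/5 = -2014/625.
y₅ = (3·(-2014/625) - 8)/5 = -11042/3125.

-11042/3125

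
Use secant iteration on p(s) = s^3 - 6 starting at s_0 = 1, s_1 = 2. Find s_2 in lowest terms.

12/7

p(1) = -5, p(2) = 2. s_2 = 2 - 2·(2 - 1)/(2 - (-5)) = 12/7.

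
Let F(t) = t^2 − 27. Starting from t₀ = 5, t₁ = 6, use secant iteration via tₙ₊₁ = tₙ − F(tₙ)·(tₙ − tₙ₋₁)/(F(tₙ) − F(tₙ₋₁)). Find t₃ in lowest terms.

F(5) = −2, F(6) = 9. t₂ = 6 − 9·(6 − 5)/(9 − (−2)) = 57/11.
F(6) = 9, F(57/11) = −18/121. t₃ = (57/11) − (−18/121)·((57/11) − 6)/((−18/121) − 9) = 213/41.

213/41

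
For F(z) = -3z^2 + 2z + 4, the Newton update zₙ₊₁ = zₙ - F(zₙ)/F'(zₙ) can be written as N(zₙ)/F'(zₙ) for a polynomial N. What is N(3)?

F'(z) = -6z + 2.
N(z) = z·F'(z) - F(z) = z·(-6z + 2) - (-3z^2 + 2z + 4) = -3z^2 - 4.
N(3) = -31.

-31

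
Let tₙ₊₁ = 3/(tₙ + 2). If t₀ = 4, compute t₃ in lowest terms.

t₁ = 3/(4 + 2) = 1/2.
t₂ = 3/(1/2 + 2) = 6/5.
t₃ = 3/(6/5 + 2) = 15/16.

15/16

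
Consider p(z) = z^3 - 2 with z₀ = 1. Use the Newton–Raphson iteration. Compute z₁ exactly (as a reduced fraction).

p'(z) = 3z^2.
p(1) = -1, p'(1) = 3, so z₁ = 1 - (-1)/3 = 4/3.

4/3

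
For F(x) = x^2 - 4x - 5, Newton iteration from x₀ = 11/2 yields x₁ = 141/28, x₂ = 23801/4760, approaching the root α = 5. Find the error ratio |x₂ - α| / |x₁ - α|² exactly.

14/85

x₁ - α = 141/28 - 5 = 1/28, so |x₁ - α| = 1/28.
x₂ - α = 23801/4760 - 5 = 1/4760, so |x₂ - α| = 1/4760.
|x₁ - α|² = 1/784.
Ratio = (1/4760) / (1/784) = 14/85.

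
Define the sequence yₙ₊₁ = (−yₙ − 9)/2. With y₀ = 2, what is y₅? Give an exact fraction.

y₁ = (−2 − 9)/2 = −11/2.
y₂ = (−(−11/2) − 9)/2 = −7/4.
y₃ = (−(−7/4) − 9)/2 = −29/8.
y₄ = (−(−29/8) − 9)/2 = −43/16.
y₅ = (−(−43/16) − 9)/2 = −101/32.

−101/32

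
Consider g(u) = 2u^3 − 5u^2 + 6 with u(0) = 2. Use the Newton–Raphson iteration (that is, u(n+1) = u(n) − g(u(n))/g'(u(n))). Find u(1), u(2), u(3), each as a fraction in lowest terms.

u(1) = 3/2, u(2) = 5/2, u(3) = 101/50

g'(u) = 6u^2 − 10u.
g(2) = 2, g'(2) = 4, so u(1) = 2 − 2/4 = 3/2.
g(3/2) = 3/2, g'(3/2) = −3/2, so u(2) = (3/2) − (3/2)/(−3/2) = 5/2.
g(5/2) = 6, g'(5/2) = 25/2, so u(3) = (5/2) − 6/(25/2) = 101/50.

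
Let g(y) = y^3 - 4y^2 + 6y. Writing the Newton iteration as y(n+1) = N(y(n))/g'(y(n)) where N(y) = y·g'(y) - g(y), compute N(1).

-2

g'(y) = 3y^2 - 8y + 6.
N(y) = y·g'(y) - g(y) = y·(3y^2 - 8y + 6) - (y^3 - 4y^2 + 6y) = 2y^3 - 4y^2.
N(1) = -2.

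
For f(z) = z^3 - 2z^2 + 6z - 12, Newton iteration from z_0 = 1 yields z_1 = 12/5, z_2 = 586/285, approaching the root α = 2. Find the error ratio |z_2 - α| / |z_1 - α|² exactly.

20/57

z_1 - α = 12/5 - 2 = 2/5, so |z_1 - α| = 2/5.
z_2 - α = 586/285 - 2 = 16/285, so |z_2 - α| = 16/285.
|z_1 - α|² = 4/25.
Ratio = (16/285) / (4/25) = 20/57.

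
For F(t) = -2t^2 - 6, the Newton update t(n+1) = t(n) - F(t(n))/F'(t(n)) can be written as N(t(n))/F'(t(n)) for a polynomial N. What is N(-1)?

4

F'(t) = -4t.
N(t) = t·F'(t) - F(t) = t·(-4t) - (-2t^2 - 6) = -2t^2 + 6.
N(-1) = 4.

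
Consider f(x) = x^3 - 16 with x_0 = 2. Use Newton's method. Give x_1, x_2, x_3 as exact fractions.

x_1 = 8/3, x_2 = 91/36, x_3 = 1126819/447174

f'(x) = 3x^2.
f(2) = -8, f'(2) = 12, so x_1 = 2 - (-8)/12 = 8/3.
f(8/3) = 80/27, f'(8/3) = 64/3, so x_2 = (8/3) - (80/27)/(64/3) = 91/36.
f(91/36) = 7075/46656, f'(91/36) = 8281/432, so x_3 = (91/36) - (7075/46656)/(8281/432) = 1126819/447174.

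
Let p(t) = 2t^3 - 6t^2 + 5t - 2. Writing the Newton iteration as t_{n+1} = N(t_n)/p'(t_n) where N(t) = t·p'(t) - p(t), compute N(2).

10

p'(t) = 6t^2 - 12t + 5.
N(t) = t·p'(t) - p(t) = t·(6t^2 - 12t + 5) - (2t^3 - 6t^2 + 5t - 2) = 4t^3 - 6t^2 + 2.
N(2) = 10.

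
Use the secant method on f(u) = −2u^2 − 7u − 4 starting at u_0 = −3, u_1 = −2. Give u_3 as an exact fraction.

−20/7

f(−3) = −1, f(−2) = 2. u_2 = (−2) − 2·((−2) − (−3))/(2 − (−1)) = −8/3.
f(−2) = 2, f(−8/3) = 4/9. u_3 = (−8/3) − (4/9)·((−8/3) − (−2))/((4/9) − 2) = −20/7.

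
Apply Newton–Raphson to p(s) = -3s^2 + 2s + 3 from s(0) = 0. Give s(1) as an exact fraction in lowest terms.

-3/2

p'(s) = -6s + 2.
p(0) = 3, p'(0) = 2, so s(1) = 0 - 3/2 = -3/2.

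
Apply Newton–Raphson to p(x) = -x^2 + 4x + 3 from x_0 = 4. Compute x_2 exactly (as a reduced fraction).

p'(x) = -2x + 4.
p(4) = 3, p'(4) = -4, so x_1 = 4 - 3/(-4) = 19/4.
p(19/4) = -9/16, p'(19/4) = -11/2, so x_2 = (19/4) - (-9/16)/(-11/2) = 409/88.

409/88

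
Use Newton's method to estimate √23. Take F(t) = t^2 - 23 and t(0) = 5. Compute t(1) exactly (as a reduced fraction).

F'(t) = 2t.
F(5) = 2, F'(5) = 10, so t(1) = 5 - 2/10 = 24/5.

24/5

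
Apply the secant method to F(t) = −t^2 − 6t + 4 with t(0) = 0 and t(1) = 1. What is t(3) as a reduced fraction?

F(0) = 4, F(1) = −3. t(2) = 1 − (−3)·(1 − 0)/((−3) − 4) = 4/7.
F(1) = −3, F(4/7) = 12/49. t(3) = (4/7) − (12/49)·((4/7) − 1)/((12/49) − (−3)) = 32/53.

32/53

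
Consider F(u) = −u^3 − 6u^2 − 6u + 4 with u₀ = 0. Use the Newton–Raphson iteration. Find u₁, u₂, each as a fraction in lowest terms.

F'(u) = −3u^2 − 12u − 6.
F(0) = 4, F'(0) = −6, so u₁ = 0 − 4/(−6) = 2/3.
F(2/3) = −80/27, F'(2/3) = −46/3, so u₂ = (2/3) − (−80/27)/(−46/3) = 98/207.

u₁ = 2/3, u₂ = 98/207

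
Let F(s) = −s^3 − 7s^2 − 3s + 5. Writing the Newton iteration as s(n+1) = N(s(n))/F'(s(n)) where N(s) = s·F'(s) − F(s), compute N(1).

F'(s) = −3s^2 − 14s − 3.
N(s) = s·F'(s) − F(s) = s·(−3s^2 − 14s − 3) − (−s^3 − 7s^2 − 3s + 5) = −2s^3 − 7s^2 − 5.
N(1) = −14.

−14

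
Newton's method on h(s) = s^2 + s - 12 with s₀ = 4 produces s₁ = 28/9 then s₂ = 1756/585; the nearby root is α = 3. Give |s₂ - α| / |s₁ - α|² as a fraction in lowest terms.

9/65

s₁ - α = 28/9 - 3 = 1/9, so |s₁ - α| = 1/9.
s₂ - α = 1756/585 - 3 = 1/585, so |s₂ - α| = 1/585.
|s₁ - α|² = 1/81.
Ratio = (1/585) / (1/81) = 9/65.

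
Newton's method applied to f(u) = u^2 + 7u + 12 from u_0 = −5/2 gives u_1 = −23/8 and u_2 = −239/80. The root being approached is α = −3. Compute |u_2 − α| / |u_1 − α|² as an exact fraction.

4/5

u_1 − α = −23/8 − (−3) = −23/8 + 3 = 1/8, so |u_1 − α| = 1/8.
u_2 − α = −239/80 − (−3) = −239/80 + 3 = 1/80, so |u_2 − α| = 1/80.
|u_1 − α|² = 1/64.
Ratio = (1/80) / (1/64) = 4/5.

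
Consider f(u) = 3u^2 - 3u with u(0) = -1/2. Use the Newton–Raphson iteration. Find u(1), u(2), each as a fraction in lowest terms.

u(1) = -1/8, u(2) = -1/80

f'(u) = 6u - 3.
f(-1/2) = 9/4, f'(-1/2) = -6, so u(1) = (-1/2) - (9/4)/(-6) = -1/8.
f(-1/8) = 27/64, f'(-1/8) = -15/4, so u(2) = (-1/8) - (27/64)/(-15/4) = -1/80.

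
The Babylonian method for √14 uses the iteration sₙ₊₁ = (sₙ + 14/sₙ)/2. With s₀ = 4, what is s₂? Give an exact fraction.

449/120

s₁ = (4 + 14/4)/2 = 15/4.
s₂ = (15/4 + 14/(15/4))/2 = 449/120.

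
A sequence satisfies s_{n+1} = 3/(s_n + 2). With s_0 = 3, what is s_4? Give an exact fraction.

s_1 = 3/(3 + 2) = 3/5.
s_2 = 3/(3/5 + 2) = 15/13.
s_3 = 3/(15/13 + 2) = 39/41.
s_4 = 3/(39/41 + 2) = 123/121.

123/121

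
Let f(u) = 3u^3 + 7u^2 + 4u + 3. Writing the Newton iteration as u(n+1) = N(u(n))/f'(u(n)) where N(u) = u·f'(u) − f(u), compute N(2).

73

f'(u) = 9u^2 + 14u + 4.
N(u) = u·f'(u) − f(u) = u·(9u^2 + 14u + 4) − (3u^3 + 7u^2 + 4u + 3) = 6u^3 + 7u^2 − 3.
N(2) = 73.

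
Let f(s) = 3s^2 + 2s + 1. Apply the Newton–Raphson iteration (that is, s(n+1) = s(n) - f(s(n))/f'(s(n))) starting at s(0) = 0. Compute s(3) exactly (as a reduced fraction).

-13/56

f'(s) = 6s + 2.
f(0) = 1, f'(0) = 2, so s(1) = 0 - 1/2 = -1/2.
f(-1/2) = 3/4, f'(-1/2) = -1, so s(2) = (-1/2) - (3/4)/(-1) = 1/4.
f(1/4) = 27/16, f'(1/4) = 7/2, so s(3) = (1/4) - (27/16)/(7/2) = -13/56.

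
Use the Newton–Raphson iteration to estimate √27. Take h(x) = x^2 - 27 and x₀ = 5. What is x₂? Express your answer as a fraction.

h'(x) = 2x.
h(5) = -2, h'(5) = 10, so x₁ = 5 - (-2)/10 = 26/5.
h(26/5) = 1/25, h'(26/5) = 52/5, so x₂ = (26/5) - (1/25)/(52/5) = 1351/260.

1351/260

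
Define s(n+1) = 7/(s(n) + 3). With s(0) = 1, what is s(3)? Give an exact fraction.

s(1) = 7/(1 + 3) = 7/4.
s(2) = 7/(7/4 + 3) = 28/19.
s(3) = 7/(28/19 + 3) = 133/85.

133/85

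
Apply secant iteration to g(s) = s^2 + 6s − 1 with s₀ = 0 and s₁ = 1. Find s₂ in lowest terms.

1/7

g(0) = −1, g(1) = 6. s₂ = 1 − 6·(1 − 0)/(6 − (−1)) = 1/7.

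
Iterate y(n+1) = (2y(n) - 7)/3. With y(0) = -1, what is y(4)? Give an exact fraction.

-157/27

y(1) = (2·(-1) - 7)/3 = -3.
y(2) = (2·(-3) - 7)/3 = -13/3.
y(3) = (2·(-13/3) - 7)/3 = -47/9.
y(4) = (2·(-47/9) - 7)/3 = -157/27.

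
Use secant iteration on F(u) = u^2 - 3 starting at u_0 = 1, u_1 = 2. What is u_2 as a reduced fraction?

5/3

F(1) = -2, F(2) = 1. u_2 = 2 - 1·(2 - 1)/(1 - (-2)) = 5/3.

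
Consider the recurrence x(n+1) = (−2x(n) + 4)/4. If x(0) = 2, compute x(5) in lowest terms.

x(1) = (−2·2 + 4)/4 = 0.
x(2) = (−2·0 + 4)/4 = 1.
x(3) = (−2·1 + 4)/4 = 1/2.
x(4) = (−2·(1/2) + 4)/4 = 3/4.
x(5) = (−2·(3/4) + 4)/4 = 5/8.

5/8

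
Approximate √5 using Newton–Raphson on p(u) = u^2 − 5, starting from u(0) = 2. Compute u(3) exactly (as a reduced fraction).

51841/23184

p'(u) = 2u.
p(2) = −1, p'(2) = 4, so u(1) = 2 − (−1)/4 = 9/4.
p(9/4) = 1/16, p'(9/4) = 9/2, so u(2) = (9/4) − (1/16)/(9/2) = 161/72.
p(161/72) = 1/5184, p'(161/72) = 161/36, so u(3) = (161/72) − (1/5184)/(161/36) = 51841/23184.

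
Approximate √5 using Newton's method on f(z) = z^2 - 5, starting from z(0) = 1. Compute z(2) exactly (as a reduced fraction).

7/3

f'(z) = 2z.
f(1) = -4, f'(1) = 2, so z(1) = 1 - (-4)/2 = 3.
f(3) = 4, f'(3) = 6, so z(2) = 3 - 4/6 = 7/3.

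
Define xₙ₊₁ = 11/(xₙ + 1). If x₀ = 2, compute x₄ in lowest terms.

517/201

x₁ = 11/(2 + 1) = 11/3.
x₂ = 11/(11/3 + 1) = 33/14.
x₃ = 11/(33/14 + 1) = 154/47.
x₄ = 11/(154/47 + 1) = 517/201.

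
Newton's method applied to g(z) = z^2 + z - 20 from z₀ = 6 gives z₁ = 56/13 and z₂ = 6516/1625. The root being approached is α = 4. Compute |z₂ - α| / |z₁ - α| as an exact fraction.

4/125

z₁ - α = 56/13 - 4 = 4/13, so |z₁ - α| = 4/13.
z₂ - α = 6516/1625 - 4 = 16/1625, so |z₂ - α| = 16/1625.
Ratio = (16/1625) / (4/13) = 4/125.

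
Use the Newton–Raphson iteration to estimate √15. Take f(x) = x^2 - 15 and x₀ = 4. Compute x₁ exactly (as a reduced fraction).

f'(x) = 2x.
f(4) = 1, f'(4) = 8, so x₁ = 4 - 1/8 = 31/8.

31/8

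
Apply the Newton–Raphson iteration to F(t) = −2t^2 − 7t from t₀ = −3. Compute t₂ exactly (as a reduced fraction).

−648/185

F'(t) = −4t − 7.
F(−3) = 3, F'(−3) = 5, so t₁ = (−3) − 3/5 = −18/5.
F(−18/5) = −18/25, F'(−18/5) = 37/5, so t₂ = (−18/5) − (−18/25)/(37/5) = −648/185.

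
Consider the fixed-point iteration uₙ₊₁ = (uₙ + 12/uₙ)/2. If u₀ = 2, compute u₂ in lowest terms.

7/2

u₁ = (2 + 12/2)/2 = 4.
u₂ = (4 + 12/4)/2 = 7/2.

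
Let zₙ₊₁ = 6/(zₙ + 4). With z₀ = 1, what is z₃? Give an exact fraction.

78/67

z₁ = 6/(1 + 4) = 6/5.
z₂ = 6/(6/5 + 4) = 15/13.
z₃ = 6/(15/13 + 4) = 78/67.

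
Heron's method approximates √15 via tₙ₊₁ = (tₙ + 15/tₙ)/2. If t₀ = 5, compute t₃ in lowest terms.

t₁ = (5 + 15/5)/2 = 4.
t₂ = (4 + 15/4)/2 = 31/8.
t₃ = (31/8 + 15/(31/8))/2 = 1921/496.

1921/496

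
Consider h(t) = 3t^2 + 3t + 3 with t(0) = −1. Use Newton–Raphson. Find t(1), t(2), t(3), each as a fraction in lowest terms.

t(1) = 0, t(2) = −1, t(3) = 0

h'(t) = 6t + 3.
h(−1) = 3, h'(−1) = −3, so t(1) = (−1) − 3/(−3) = 0.
h(0) = 3, h'(0) = 3, so t(2) = 0 − 3/3 = −1.
h(−1) = 3, h'(−1) = −3, so t(3) = (−1) − 3/(−3) = 0.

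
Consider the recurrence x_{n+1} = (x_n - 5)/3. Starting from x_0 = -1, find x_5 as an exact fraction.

-202/81

x_1 = ((-1) - 5)/3 = -2.
x_2 = ((-2) - 5)/3 = -7/3.
x_3 = ((-7/3) - 5)/3 = -22/9.
x_4 = ((-22/9) - 5)/3 = -67/27.
x_5 = ((-67/27) - 5)/3 = -202/81.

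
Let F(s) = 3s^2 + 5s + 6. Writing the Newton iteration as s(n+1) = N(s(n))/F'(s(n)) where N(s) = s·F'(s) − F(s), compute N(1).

−3

F'(s) = 6s + 5.
N(s) = s·F'(s) − F(s) = s·(6s + 5) − (3s^2 + 5s + 6) = 3s^2 − 6.
N(1) = −3.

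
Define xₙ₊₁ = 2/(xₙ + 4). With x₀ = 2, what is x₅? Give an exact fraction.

x₁ = 2/(2 + 4) = 1/3.
x₂ = 2/(1/3 + 4) = 6/13.
x₃ = 2/(6/13 + 4) = 13/29.
x₄ = 2/(13/29 + 4) = 58/129.
x₅ = 2/(58/129 + 4) = 129/287.

129/287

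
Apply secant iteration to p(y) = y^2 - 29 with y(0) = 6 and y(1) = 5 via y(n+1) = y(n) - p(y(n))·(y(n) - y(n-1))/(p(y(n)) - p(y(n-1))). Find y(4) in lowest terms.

9074/1685

p(6) = 7, p(5) = -4. y(2) = 5 - (-4)·(5 - 6)/((-4) - 7) = 59/11.
p(5) = -4, p(59/11) = -28/121. y(3) = (59/11) - (-28/121)·((59/11) - 5)/((-28/121) - (-4)) = 307/57.
p(59/11) = -28/121, p(307/57) = 28/3249. y(4) = (307/57) - (28/3249)·((307/57) - (59/11))/((28/3249) - (-28/121)) = 9074/1685.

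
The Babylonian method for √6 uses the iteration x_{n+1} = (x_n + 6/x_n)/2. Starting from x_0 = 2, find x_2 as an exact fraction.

x_1 = (2 + 6/2)/2 = 5/2.
x_2 = (5/2 + 6/(5/2))/2 = 49/20.

49/20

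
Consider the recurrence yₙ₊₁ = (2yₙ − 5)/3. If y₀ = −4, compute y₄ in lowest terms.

y₁ = (2·(−4) − 5)/3 = −13/3.
y₂ = (2·(−13/3) − 5)/3 = −41/9.
y₃ = (2·(−41/9) − 5)/3 = −127/27.
y₄ = (2·(−127/27) − 5)/3 = −389/81.

−389/81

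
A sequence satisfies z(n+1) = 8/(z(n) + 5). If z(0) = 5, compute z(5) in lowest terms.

9256/7265

z(1) = 8/(5 + 5) = 4/5.
z(2) = 8/(4/5 + 5) = 40/29.
z(3) = 8/(40/29 + 5) = 232/185.
z(4) = 8/(232/185 + 5) = 1480/1157.
z(5) = 8/(1480/1157 + 5) = 9256/7265.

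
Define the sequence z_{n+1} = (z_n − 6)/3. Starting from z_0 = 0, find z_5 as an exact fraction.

z_1 = (0 − 6)/3 = −2.
z_2 = ((−2) − 6)/3 = −8/3.
z_3 = ((−8/3) − 6)/3 = −26/9.
z_4 = ((−26/9) − 6)/3 = −80/27.
z_5 = ((−80/27) − 6)/3 = −242/81.

−242/81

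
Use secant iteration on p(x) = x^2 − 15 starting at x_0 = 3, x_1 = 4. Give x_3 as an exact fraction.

p(3) = −6, p(4) = 1. x_2 = 4 − 1·(4 − 3)/(1 − (−6)) = 27/7.
p(4) = 1, p(27/7) = −6/49. x_3 = (27/7) − (−6/49)·((27/7) − 4)/((−6/49) − 1) = 213/55.

213/55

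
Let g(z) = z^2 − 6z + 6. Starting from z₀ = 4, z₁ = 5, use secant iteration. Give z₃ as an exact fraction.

52/11

g(4) = −2, g(5) = 1. z₂ = 5 − 1·(5 − 4)/(1 − (−2)) = 14/3.
g(5) = 1, g(14/3) = −2/9. z₃ = (14/3) − (−2/9)·((14/3) − 5)/((−2/9) − 1) = 52/11.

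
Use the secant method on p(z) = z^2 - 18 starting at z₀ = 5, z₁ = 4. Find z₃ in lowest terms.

157/37

p(5) = 7, p(4) = -2. z₂ = 4 - (-2)·(4 - 5)/((-2) - 7) = 38/9.
p(4) = -2, p(38/9) = -14/81. z₃ = (38/9) - (-14/81)·((38/9) - 4)/((-14/81) - (-2)) = 157/37.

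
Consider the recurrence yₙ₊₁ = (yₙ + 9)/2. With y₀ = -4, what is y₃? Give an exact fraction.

59/8

y₁ = ((-4) + 9)/2 = 5/2.
y₂ = ((5/2) + 9)/2 = 23/4.
y₃ = ((23/4) + 9)/2 = 59/8.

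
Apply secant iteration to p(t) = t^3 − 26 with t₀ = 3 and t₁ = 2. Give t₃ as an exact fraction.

3319/1118

p(3) = 1, p(2) = −18. t₂ = 2 − (−18)·(2 − 3)/((−18) − 1) = 56/19.
p(2) = −18, p(56/19) = −2718/6859. t₃ = (56/19) − (−2718/6859)·((56/19) − 2)/((−2718/6859) − (−18)) = 3319/1118.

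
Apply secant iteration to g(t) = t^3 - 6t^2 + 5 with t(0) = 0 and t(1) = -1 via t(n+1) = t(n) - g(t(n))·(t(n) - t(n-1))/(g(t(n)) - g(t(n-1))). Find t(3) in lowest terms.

g(0) = 5, g(-1) = -2. t(2) = (-1) - (-2)·((-1) - 0)/((-2) - 5) = -5/7.
g(-1) = -2, g(-5/7) = 540/343. t(3) = (-5/7) - (540/343)·((-5/7) - (-1))/((540/343) - (-2)) = -515/613.

-515/613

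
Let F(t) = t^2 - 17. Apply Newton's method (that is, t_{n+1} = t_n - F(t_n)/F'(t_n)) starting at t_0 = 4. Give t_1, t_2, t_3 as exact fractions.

t_1 = 33/8, t_2 = 2177/528, t_3 = 9478657/2298912

F'(t) = 2t.
F(4) = -1, F'(4) = 8, so t_1 = 4 - (-1)/8 = 33/8.
F(33/8) = 1/64, F'(33/8) = 33/4, so t_2 = (33/8) - (1/64)/(33/4) = 2177/528.
F(2177/528) = 1/278784, F'(2177/528) = 2177/264, so t_3 = (2177/528) - (1/278784)/(2177/264) = 9478657/2298912.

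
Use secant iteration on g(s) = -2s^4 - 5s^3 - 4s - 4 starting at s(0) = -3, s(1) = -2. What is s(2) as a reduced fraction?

-74/31

g(-3) = -19, g(-2) = 12. s(2) = (-2) - 12·((-2) - (-3))/(12 - (-19)) = -74/31.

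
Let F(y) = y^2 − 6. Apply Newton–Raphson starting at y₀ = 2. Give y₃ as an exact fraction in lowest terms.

4801/1960

F'(y) = 2y.
F(2) = −2, F'(2) = 4, so y₁ = 2 − (−2)/4 = 5/2.
F(5/2) = 1/4, F'(5/2) = 5, so y₂ = (5/2) − (1/4)/5 = 49/20.
F(49/20) = 1/400, F'(49/20) = 49/10, so y₃ = (49/20) − (1/400)/(49/10) = 4801/1960.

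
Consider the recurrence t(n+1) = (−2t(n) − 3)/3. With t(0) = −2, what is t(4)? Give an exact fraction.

−71/81

t(1) = (−2·(−2) − 3)/3 = 1/3.
t(2) = (−2·(1/3) − 3)/3 = −11/9.
t(3) = (−2·(−11/9) − 3)/3 = −5/27.
t(4) = (−2·(−5/27) − 3)/3 = −71/81.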